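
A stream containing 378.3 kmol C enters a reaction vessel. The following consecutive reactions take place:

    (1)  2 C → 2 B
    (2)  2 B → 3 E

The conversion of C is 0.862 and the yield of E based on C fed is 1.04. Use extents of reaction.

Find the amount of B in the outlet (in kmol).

Conversion of C: C consumed = 2ξ₁ = 0.862 × 378.3 → ξ₁ = 163 kmol.
Yield of E: 3ξ₂ / 378.3 = 1.04 → ξ₂ = 131.1 kmol.
Outlet amounts (n = n₀ + Σ ν·ξ):
  C: 378.3 − 2(163) = 52.21
  B: 0 + 2(163) − 2(131.1) = 63.81
  E: 0 + 3(131.1) = 393.4

63.8 kmol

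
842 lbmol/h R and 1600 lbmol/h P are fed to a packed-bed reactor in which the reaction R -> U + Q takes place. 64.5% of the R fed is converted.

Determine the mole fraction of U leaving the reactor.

R reacted = 0.645 × 842 = 543.1 lbmol/h; ν_R = −1, so ξ = 543.1/1 = 543.1 lbmol/h.
Outlet amounts (n = n₀ + ν ξ):
  R: 842 − 1(543.1) = 298.9
  U: 0 + 1(543.1) = 543.1
  Q: 0 + 1(543.1) = 543.1
  P: 1600 (inert)
Total out = 2985 lbmol/h; y_U = 543.1 / 2985 = 0.1819.

0.182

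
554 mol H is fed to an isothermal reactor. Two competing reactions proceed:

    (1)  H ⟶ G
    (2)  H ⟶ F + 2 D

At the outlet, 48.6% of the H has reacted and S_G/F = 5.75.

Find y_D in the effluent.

Conversion of H: H consumed = 0.486 × 554 = 269.2 mol = 1ξ₁ + 1ξ₂.
Selectivity: 1ξ₁ / (1ξ₂) = 5.75 → ξ₁ = 5.75 ξ₂.
Substitute: (1·5.75 + 1) ξ₂ = 269.2 → ξ₂ = 39.89 mol, ξ₁ = 229.4 mol.
Outlet amounts (n = n₀ + Σ ν·ξ):
  H: 554 − 1(229.4) − 1(39.89) = 284.8
  G: 0 + 1(229.4) = 229.4
  F: 0 + 1(39.89) = 39.89
  D: 0 + 2(39.89) = 79.78
Total out = 633.8 mol; y_D = 79.78 / 633.8 = 0.1259.

0.126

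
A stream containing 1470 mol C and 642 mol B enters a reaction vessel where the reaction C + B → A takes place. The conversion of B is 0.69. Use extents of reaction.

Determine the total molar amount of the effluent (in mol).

1670 mol

B reacted = 0.69 × 642 = 443 mol; ν_B = −1, so ξ = 443/1 = 443 mol.
Outlet amounts (n = n₀ + ν ξ):
  C: 1470 − 1(443) = 1027
  B: 642 − 1(443) = 199
  A: 0 + 1(443) = 443
Total out = 1027 + 199 + 443 = 1669 mol.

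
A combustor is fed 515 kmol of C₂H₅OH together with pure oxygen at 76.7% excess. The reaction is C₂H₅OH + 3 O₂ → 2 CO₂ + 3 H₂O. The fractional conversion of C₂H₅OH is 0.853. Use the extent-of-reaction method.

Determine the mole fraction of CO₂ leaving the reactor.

Stoichiometric O₂ = 3 × 515 = 1545 kmol; O₂ fed = 1545 × 1.767 = 2730 kmol.
Fuel reacted = 0.853 × 515 → ξ = 439.3 kmol.
Outlet (n = n₀ + ν ξ):
  C₂H₅OH: 515 − 1(439.3) = 75.7
  O₂: 2730 − 3(439.3) = 1412
  CO₂: 0 + 2(439.3) = 878.6
  H₂O: 0 + 3(439.3) = 1318
Total out = 3684 kmol; y_CO₂ = 878.6 / 3684 = 0.2385.

0.238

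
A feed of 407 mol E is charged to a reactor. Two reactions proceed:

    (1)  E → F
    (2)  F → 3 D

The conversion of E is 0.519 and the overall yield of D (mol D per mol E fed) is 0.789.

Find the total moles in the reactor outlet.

Conversion of E: E consumed = 1ξ₁ = 0.519 × 407 → ξ₁ = 211.2 mol.
Yield of D: 3ξ₂ / 407 = 0.789 → ξ₂ = 107 mol.
Outlet amounts (n = n₀ + Σ ν·ξ):
  E: 407 − 1(211.2) = 195.8
  F: 0 + 1(211.2) − 1(107) = 104.2
  D: 0 + 3(107) = 321.1
Total out = 195.8 + 104.2 + 321.1 = 621.1 mol.

621 mol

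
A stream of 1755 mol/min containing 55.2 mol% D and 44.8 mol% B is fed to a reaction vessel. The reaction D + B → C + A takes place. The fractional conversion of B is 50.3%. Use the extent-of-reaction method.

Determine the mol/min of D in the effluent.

573 mol/min

B reacted = 0.503 × 786.2 = 395.5 mol/min; ν_B = −1, so ξ = 395.5/1 = 395.5 mol/min.
Outlet amounts (n = n₀ + ν ξ):
  D: 968.8 − 1(395.5) = 573.3
  B: 786.2 − 1(395.5) = 390.8
  C: 0 + 1(395.5) = 395.5
  A: 0 + 1(395.5) = 395.5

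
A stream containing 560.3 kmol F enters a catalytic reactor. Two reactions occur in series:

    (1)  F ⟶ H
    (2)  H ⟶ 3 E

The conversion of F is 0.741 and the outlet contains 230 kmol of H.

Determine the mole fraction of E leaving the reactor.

0.597

Conversion of F: F consumed = 1ξ₁ = 0.741 × 560.3 → ξ₁ = 415.2 kmol.
H balance: n_H = 0 + 1ξ₁ − 1ξ₂ = 230 → ξ₂ = (1·415.2 − 230)/1 = 185.2 kmol.
Outlet amounts (n = n₀ + Σ ν·ξ):
  F: 560.3 − 1(415.2) = 145.1
  H: 0 + 1(415.2) − 1(185.2) = 230
  E: 0 + 3(185.2) = 555.5
Total out = 930.7 kmol; y_E = 555.5 / 930.7 = 0.5969.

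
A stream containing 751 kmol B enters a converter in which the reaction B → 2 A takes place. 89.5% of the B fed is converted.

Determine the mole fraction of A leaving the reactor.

0.945

B reacted = 0.895 × 751 = 672.1 kmol; ν_B = −1, so ξ = 672.1/1 = 672.1 kmol.
Outlet amounts (n = n₀ + ν ξ):
  B: 751 − 1(672.1) = 78.86
  A: 0 + 2(672.1) = 1344
Total out = 1423 kmol; y_A = 1344 / 1423 = 0.9446.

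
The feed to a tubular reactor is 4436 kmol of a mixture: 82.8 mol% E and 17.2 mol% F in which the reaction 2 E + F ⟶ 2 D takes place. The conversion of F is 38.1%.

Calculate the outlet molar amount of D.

581 kmol

F reacted = 0.381 × 763 = 290.7 kmol; ν_F = −1, so ξ = 290.7/1 = 290.7 kmol.
Outlet amounts (n = n₀ + ν ξ):
  E: 3673 − 2(290.7) = 3092
  F: 763 − 1(290.7) = 472.3
  D: 0 + 2(290.7) = 581.4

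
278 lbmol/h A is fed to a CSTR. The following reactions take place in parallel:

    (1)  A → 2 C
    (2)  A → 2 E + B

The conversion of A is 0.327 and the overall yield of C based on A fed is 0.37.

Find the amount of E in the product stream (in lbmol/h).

79 lbmol/h

Yield of C: 2ξ₁ / 278 = 0.37 → ξ₁ = 51.43 lbmol/h.
Conversion of A: 1ξ₁ + 1ξ₂ = 0.327 × 278 = 90.91 → ξ₂ = 39.48 lbmol/h.
Outlet amounts (n = n₀ + Σ ν·ξ):
  A: 278 − 1(51.43) − 1(39.48) = 187.1
  C: 0 + 2(51.43) = 102.9
  E: 0 + 2(39.48) = 78.95
  B: 0 + 1(39.48) = 39.48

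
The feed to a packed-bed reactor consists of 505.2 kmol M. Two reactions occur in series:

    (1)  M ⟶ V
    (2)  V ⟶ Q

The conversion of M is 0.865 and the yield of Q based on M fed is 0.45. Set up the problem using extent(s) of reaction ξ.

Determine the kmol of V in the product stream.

210 kmol

Conversion of M: M consumed = 1ξ₁ = 0.865 × 505.2 → ξ₁ = 437 kmol.
Yield of Q: 1ξ₂ / 505.2 = 0.45 → ξ₂ = 227.3 kmol.
Outlet amounts (n = n₀ + Σ ν·ξ):
  M: 505.2 − 1(437) = 68.2
  V: 0 + 1(437) − 1(227.3) = 209.7
  Q: 0 + 1(227.3) = 227.3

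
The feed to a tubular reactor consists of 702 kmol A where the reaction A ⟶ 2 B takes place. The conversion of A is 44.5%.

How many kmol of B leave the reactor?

625 kmol

A reacted = 0.445 × 702 = 312.4 kmol; ν_A = −1, so ξ = 312.4/1 = 312.4 kmol.
Outlet amounts (n = n₀ + ν ξ):
  A: 702 − 1(312.4) = 389.6
  B: 0 + 2(312.4) = 624.8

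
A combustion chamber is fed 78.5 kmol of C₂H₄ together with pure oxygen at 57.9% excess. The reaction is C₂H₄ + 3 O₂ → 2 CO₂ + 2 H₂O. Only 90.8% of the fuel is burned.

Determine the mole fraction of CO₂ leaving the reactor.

Stoichiometric O₂ = 3 × 78.5 = 235.5 kmol; O₂ fed = 235.5 × 1.579 = 371.9 kmol.
Fuel reacted = 0.908 × 78.5 → ξ = 71.28 kmol.
Outlet (n = n₀ + ν ξ):
  C₂H₄: 78.5 − 1(71.28) = 7.222
  O₂: 371.9 − 3(71.28) = 158
  CO₂: 0 + 2(71.28) = 142.6
  H₂O: 0 + 2(71.28) = 142.6
Total out = 450.4 kmol; y_CO₂ = 142.6 / 450.4 = 0.3165.

0.317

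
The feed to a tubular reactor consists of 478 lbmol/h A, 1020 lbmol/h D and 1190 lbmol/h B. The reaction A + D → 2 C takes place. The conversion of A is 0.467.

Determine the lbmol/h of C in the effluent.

446 lbmol/h

A reacted = 0.467 × 478 = 223.2 lbmol/h; ν_A = −1, so ξ = 223.2/1 = 223.2 lbmol/h.
Outlet amounts (n = n₀ + ν ξ):
  A: 478 − 1(223.2) = 254.8
  D: 1020 − 1(223.2) = 796.8
  C: 0 + 2(223.2) = 446.5
  B: 1190 (inert)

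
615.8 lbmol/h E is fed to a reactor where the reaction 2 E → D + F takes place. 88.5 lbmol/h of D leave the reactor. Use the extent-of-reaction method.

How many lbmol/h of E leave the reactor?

For D: n = n₀ + 1ξ → 88.5 = 0 + 1ξ, giving ξ = 88.5 lbmol/h.
Outlet amounts (n = n₀ + ν ξ):
  E: 615.8 − 2(88.5) = 438.8
  D: 0 + 1(88.5) = 88.5
  F: 0 + 1(88.5) = 88.5

439 lbmol/h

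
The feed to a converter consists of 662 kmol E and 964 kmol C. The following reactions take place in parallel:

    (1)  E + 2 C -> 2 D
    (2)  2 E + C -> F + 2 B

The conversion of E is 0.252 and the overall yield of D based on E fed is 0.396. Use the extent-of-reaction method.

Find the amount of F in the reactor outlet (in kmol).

17.9 kmol

Yield of D: 2ξ₁ / 662 = 0.396 → ξ₁ = 131.1 kmol.
Conversion of E: 1ξ₁ + 2ξ₂ = 0.252 × 662 = 166.8 → ξ₂ = 17.87 kmol.
Outlet amounts (n = n₀ + Σ ν·ξ):
  E: 662 − 1(131.1) − 2(17.87) = 495.2
  C: 964 − 2(131.1) − 1(17.87) = 684
  D: 0 + 2(131.1) = 262.2
  F: 0 + 1(17.87) = 17.87
  B: 0 + 2(17.87) = 35.75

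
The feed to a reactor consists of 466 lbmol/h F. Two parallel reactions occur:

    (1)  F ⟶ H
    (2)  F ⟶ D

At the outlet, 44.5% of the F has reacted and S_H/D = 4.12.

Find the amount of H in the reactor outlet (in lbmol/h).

167 lbmol/h

Conversion of F: F consumed = 0.445 × 466 = 207.4 lbmol/h = 1ξ₁ + 1ξ₂.
Selectivity: 1ξ₁ / (1ξ₂) = 4.12 → ξ₁ = 4.12 ξ₂.
Substitute: (1·4.12 + 1) ξ₂ = 207.4 → ξ₂ = 40.5 lbmol/h, ξ₁ = 166.9 lbmol/h.
Outlet amounts (n = n₀ + Σ ν·ξ):
  F: 466 − 1(166.9) − 1(40.5) = 258.6
  H: 0 + 1(166.9) = 166.9
  D: 0 + 1(40.5) = 40.5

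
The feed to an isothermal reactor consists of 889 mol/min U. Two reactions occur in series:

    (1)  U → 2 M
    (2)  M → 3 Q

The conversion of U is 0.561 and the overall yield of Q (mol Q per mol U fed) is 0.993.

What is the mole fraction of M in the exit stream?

Conversion of U: U consumed = 1ξ₁ = 0.561 × 889 → ξ₁ = 498.7 mol/min.
Yield of Q: 3ξ₂ / 889 = 0.993 → ξ₂ = 294.3 mol/min.
Outlet amounts (n = n₀ + Σ ν·ξ):
  U: 889 − 1(498.7) = 390.3
  M: 0 + 2(498.7) − 1(294.3) = 703.2
  Q: 0 + 3(294.3) = 882.8
Total out = 1976 mol/min; y_M = 703.2 / 1976 = 0.3558.

0.356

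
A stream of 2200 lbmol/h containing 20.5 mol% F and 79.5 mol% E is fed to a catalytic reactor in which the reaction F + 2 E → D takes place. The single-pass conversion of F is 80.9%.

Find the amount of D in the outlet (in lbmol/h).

F reacted = 0.809 × 451 = 364.9 lbmol/h; ν_F = −1, so ξ = 364.9/1 = 364.9 lbmol/h.
Outlet amounts (n = n₀ + ν ξ):
  F: 451 − 1(364.9) = 86.14
  E: 1749 − 2(364.9) = 1019
  D: 0 + 1(364.9) = 364.9

365 lbmol/h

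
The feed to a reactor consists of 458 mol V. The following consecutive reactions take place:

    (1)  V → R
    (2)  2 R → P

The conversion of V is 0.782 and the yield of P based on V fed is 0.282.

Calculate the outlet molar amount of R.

Conversion of V: V consumed = 1ξ₁ = 0.782 × 458 → ξ₁ = 358.2 mol.
Yield of P: 1ξ₂ / 458 = 0.282 → ξ₂ = 129.2 mol.
Outlet amounts (n = n₀ + Σ ν·ξ):
  V: 458 − 1(358.2) = 99.84
  R: 0 + 1(358.2) − 2(129.2) = 99.84
  P: 0 + 1(129.2) = 129.2

99.8 mol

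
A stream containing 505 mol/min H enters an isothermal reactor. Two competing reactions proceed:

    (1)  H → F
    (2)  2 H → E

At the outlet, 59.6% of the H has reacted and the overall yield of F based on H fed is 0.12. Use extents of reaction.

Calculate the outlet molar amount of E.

120 mol/min

Yield of F: 1ξ₁ / 505 = 0.12 → ξ₁ = 60.6 mol/min.
Conversion of H: 1ξ₁ + 2ξ₂ = 0.596 × 505 = 301 → ξ₂ = 120.2 mol/min.
Outlet amounts (n = n₀ + Σ ν·ξ):
  H: 505 − 1(60.6) − 2(120.2) = 204
  F: 0 + 1(60.6) = 60.6
  E: 0 + 1(120.2) = 120.2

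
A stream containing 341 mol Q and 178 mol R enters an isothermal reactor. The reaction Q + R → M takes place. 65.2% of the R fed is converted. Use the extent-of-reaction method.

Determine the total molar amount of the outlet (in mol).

R reacted = 0.652 × 178 = 116.1 mol; ν_R = −1, so ξ = 116.1/1 = 116.1 mol.
Outlet amounts (n = n₀ + ν ξ):
  Q: 341 − 1(116.1) = 224.9
  R: 178 − 1(116.1) = 61.94
  M: 0 + 1(116.1) = 116.1
Total out = 224.9 + 61.94 + 116.1 = 402.9 mol.

403 mol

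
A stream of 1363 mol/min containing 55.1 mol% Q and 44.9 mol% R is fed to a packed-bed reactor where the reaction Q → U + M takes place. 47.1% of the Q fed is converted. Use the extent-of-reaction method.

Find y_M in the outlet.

0.206

Q reacted = 0.471 × 751 = 353.7 mol/min; ν_Q = −1, so ξ = 353.7/1 = 353.7 mol/min.
Outlet amounts (n = n₀ + ν ξ):
  Q: 751 − 1(353.7) = 397.3
  U: 0 + 1(353.7) = 353.7
  M: 0 + 1(353.7) = 353.7
  R: 612 (inert)
Total out = 1717 mol/min; y_M = 353.7 / 1717 = 0.206.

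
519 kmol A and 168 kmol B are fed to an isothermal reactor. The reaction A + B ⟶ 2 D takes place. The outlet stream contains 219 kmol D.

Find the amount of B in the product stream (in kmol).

58.5 kmol

For D: n = n₀ + 2ξ → 219 = 0 + 2ξ, giving ξ = 109.5 kmol.
Outlet amounts (n = n₀ + ν ξ):
  A: 519 − 1(109.5) = 409.5
  B: 168 − 1(109.5) = 58.5
  D: 0 + 2(109.5) = 219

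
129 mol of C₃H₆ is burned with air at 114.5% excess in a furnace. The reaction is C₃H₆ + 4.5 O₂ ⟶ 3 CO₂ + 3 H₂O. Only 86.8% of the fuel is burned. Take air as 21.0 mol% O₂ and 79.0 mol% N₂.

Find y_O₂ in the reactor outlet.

Stoichiometric O₂ = 4.5 × 129 = 580.5 mol; O₂ fed = 580.5 × 2.145 = 1245 mol.
N₂ fed = 1245 × 79/21 = 4684 mol.
Fuel reacted = 0.868 × 129 → ξ = 112 mol.
Outlet (n = n₀ + ν ξ):
  C₃H₆: 129 − 1(112) = 17.03
  O₂: 1245 − 4.5(112) = 741.3
  N₂: 4684 (inert)
  CO₂: 0 + 3(112) = 335.9
  H₂O: 0 + 3(112) = 335.9
Total out = 6114 mol; y_O₂ = 741.3 / 6114 = 0.1212.

0.121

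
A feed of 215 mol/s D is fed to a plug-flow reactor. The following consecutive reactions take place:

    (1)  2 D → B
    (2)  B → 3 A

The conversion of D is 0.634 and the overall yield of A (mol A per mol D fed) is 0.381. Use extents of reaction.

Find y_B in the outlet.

Conversion of D: D consumed = 2ξ₁ = 0.634 × 215 → ξ₁ = 68.16 mol/s.
Yield of A: 3ξ₂ / 215 = 0.381 → ξ₂ = 27.31 mol/s.
Outlet amounts (n = n₀ + Σ ν·ξ):
  D: 215 − 2(68.16) = 78.69
  B: 0 + 1(68.16) − 1(27.31) = 40.85
  A: 0 + 3(27.31) = 81.92
Total out = 201.5 mol/s; y_B = 40.85 / 201.5 = 0.2028.

0.203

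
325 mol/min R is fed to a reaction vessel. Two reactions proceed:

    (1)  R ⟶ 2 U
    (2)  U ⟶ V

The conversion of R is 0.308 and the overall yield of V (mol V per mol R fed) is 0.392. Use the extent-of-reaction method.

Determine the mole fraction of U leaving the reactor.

0.171

Conversion of R: R consumed = 1ξ₁ = 0.308 × 325 → ξ₁ = 100.1 mol/min.
Yield of V: 1ξ₂ / 325 = 0.392 → ξ₂ = 127.4 mol/min.
Outlet amounts (n = n₀ + Σ ν·ξ):
  R: 325 − 1(100.1) = 224.9
  U: 0 + 2(100.1) − 1(127.4) = 72.8
  V: 0 + 1(127.4) = 127.4
Total out = 425.1 mol/min; y_U = 72.8 / 425.1 = 0.1713.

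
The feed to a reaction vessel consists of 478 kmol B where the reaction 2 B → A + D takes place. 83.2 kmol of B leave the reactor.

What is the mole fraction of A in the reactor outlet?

0.413

For B: n = n₀ − 2ξ → 83.2 = 478 − 2ξ, giving ξ = 197.4 kmol.
Outlet amounts (n = n₀ + ν ξ):
  B: 478 − 2(197.4) = 83.2
  A: 0 + 1(197.4) = 197.4
  D: 0 + 1(197.4) = 197.4
Total out = 478 kmol; y_A = 197.4 / 478 = 0.413.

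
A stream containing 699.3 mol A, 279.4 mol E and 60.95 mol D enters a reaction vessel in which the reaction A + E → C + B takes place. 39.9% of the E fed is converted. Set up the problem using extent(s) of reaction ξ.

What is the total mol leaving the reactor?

1040 mol

E reacted = 0.399 × 279.4 = 111.5 mol; ν_E = −1, so ξ = 111.5/1 = 111.5 mol.
Outlet amounts (n = n₀ + ν ξ):
  A: 699.3 − 1(111.5) = 587.8
  E: 279.4 − 1(111.5) = 167.9
  C: 0 + 1(111.5) = 111.5
  B: 0 + 1(111.5) = 111.5
  D: 60.95 (inert)
Total out = 587.8 + 167.9 + 111.5 + 111.5 + 60.95 = 1040 mol.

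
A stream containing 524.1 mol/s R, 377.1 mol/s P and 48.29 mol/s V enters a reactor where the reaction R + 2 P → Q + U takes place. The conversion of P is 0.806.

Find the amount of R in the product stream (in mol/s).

P reacted = 0.806 × 377.1 = 303.9 mol/s; ν_P = −2, so ξ = 303.9/2 = 152 mol/s.
Outlet amounts (n = n₀ + ν ξ):
  R: 524.1 − 1(152) = 372.1
  P: 377.1 − 2(152) = 73.16
  Q: 0 + 1(152) = 152
  U: 0 + 1(152) = 152
  V: 48.29 (inert)

372 mol/s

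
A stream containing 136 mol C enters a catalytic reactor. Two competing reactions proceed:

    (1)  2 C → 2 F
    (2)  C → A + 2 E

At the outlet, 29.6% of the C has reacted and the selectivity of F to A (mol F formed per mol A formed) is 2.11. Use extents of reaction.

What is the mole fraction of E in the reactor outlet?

0.16

Conversion of C: C consumed = 0.296 × 136 = 40.26 mol = 2ξ₁ + 1ξ₂.
Selectivity: 2ξ₁ / (1ξ₂) = 2.11 → ξ₁ = 1.055 ξ₂.
Substitute: (2·1.055 + 1) ξ₂ = 40.26 → ξ₂ = 12.94 mol, ξ₁ = 13.66 mol.
Outlet amounts (n = n₀ + Σ ν·ξ):
  C: 136 − 2(13.66) − 1(12.94) = 95.74
  F: 0 + 2(13.66) = 27.31
  A: 0 + 1(12.94) = 12.94
  E: 0 + 2(12.94) = 25.89
Total out = 161.9 mol; y_E = 25.89 / 161.9 = 0.1599.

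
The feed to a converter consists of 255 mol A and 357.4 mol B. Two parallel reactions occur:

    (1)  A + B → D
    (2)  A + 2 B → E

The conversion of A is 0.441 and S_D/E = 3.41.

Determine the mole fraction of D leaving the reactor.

Conversion of A: A consumed = 0.441 × 255 = 112.5 mol = 1ξ₁ + 1ξ₂.
Selectivity: 1ξ₁ / (1ξ₂) = 3.41 → ξ₁ = 3.41 ξ₂.
Substitute: (1·3.41 + 1) ξ₂ = 112.5 → ξ₂ = 25.5 mol, ξ₁ = 86.95 mol.
Outlet amounts (n = n₀ + Σ ν·ξ):
  A: 255 − 1(86.95) − 1(25.5) = 142.5
  B: 357.4 − 1(86.95) − 2(25.5) = 219.4
  D: 0 + 1(86.95) = 86.95
  E: 0 + 1(25.5) = 25.5
Total out = 474.4 mol; y_D = 86.95 / 474.4 = 0.1833.

0.183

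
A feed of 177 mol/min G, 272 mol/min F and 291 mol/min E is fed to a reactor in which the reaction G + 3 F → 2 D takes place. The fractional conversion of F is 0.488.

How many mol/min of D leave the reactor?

F reacted = 0.488 × 272 = 132.7 mol/min; ν_F = −3, so ξ = 132.7/3 = 44.25 mol/min.
Outlet amounts (n = n₀ + ν ξ):
  G: 177 − 1(44.25) = 132.8
  F: 272 − 3(44.25) = 139.3
  D: 0 + 2(44.25) = 88.49
  E: 291 (inert)

88.5 mol/min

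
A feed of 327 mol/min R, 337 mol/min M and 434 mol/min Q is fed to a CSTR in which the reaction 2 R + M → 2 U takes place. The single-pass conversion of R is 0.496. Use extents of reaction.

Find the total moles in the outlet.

R reacted = 0.496 × 327 = 162.2 mol/min; ν_R = −2, so ξ = 162.2/2 = 81.1 mol/min.
Outlet amounts (n = n₀ + ν ξ):
  R: 327 − 2(81.1) = 164.8
  M: 337 − 1(81.1) = 255.9
  U: 0 + 2(81.1) = 162.2
  Q: 434 (inert)
Total out = 164.8 + 255.9 + 162.2 + 434 = 1017 mol/min.

1020 mol/min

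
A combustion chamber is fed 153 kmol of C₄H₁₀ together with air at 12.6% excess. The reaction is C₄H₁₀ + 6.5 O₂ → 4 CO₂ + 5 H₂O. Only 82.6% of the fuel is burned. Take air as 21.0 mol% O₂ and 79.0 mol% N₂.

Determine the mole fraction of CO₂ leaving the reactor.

Stoichiometric O₂ = 6.5 × 153 = 994.5 kmol; O₂ fed = 994.5 × 1.126 = 1120 kmol.
N₂ fed = 1120 × 79/21 = 4213 kmol.
Fuel reacted = 0.826 × 153 → ξ = 126.4 kmol.
Outlet (n = n₀ + ν ξ):
  C₄H₁₀: 153 − 1(126.4) = 26.62
  O₂: 1120 − 6.5(126.4) = 298.3
  N₂: 4213 (inert)
  CO₂: 0 + 4(126.4) = 505.5
  H₂O: 0 + 5(126.4) = 631.9
Total out = 5675 kmol; y_CO₂ = 505.5 / 5675 = 0.08908.

0.0891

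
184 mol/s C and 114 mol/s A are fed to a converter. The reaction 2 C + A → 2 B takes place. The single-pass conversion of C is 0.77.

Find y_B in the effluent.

C reacted = 0.77 × 184 = 141.7 mol/s; ν_C = −2, so ξ = 141.7/2 = 70.84 mol/s.
Outlet amounts (n = n₀ + ν ξ):
  C: 184 − 2(70.84) = 42.32
  A: 114 − 1(70.84) = 43.16
  B: 0 + 2(70.84) = 141.7
Total out = 227.2 mol/s; y_B = 141.7 / 227.2 = 0.6237.

0.624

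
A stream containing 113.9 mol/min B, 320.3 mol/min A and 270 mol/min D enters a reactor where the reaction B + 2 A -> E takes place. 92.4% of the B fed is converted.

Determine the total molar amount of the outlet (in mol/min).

B reacted = 0.924 × 113.9 = 105.2 mol/min; ν_B = −1, so ξ = 105.2/1 = 105.2 mol/min.
Outlet amounts (n = n₀ + ν ξ):
  B: 113.9 − 1(105.2) = 8.656
  A: 320.3 − 2(105.2) = 109.8
  E: 0 + 1(105.2) = 105.2
  D: 270 (inert)
Total out = 8.656 + 109.8 + 105.2 + 270 = 493.7 mol/min.

494 mol/min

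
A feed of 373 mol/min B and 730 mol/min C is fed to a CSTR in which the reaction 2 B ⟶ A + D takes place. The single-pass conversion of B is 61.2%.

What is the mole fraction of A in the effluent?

B reacted = 0.612 × 373 = 228.3 mol/min; ν_B = −2, so ξ = 228.3/2 = 114.1 mol/min.
Outlet amounts (n = n₀ + ν ξ):
  B: 373 − 2(114.1) = 144.7
  A: 0 + 1(114.1) = 114.1
  D: 0 + 1(114.1) = 114.1
  C: 730 (inert)
Total out = 1103 mol/min; y_A = 114.1 / 1103 = 0.1035.

0.103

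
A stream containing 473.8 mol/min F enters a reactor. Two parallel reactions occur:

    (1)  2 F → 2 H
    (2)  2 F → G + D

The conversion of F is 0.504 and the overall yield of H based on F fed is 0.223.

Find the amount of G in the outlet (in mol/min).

66.6 mol/min

Yield of H: 2ξ₁ / 473.8 = 0.223 → ξ₁ = 52.83 mol/min.
Conversion of F: 2ξ₁ + 2ξ₂ = 0.504 × 473.8 = 238.8 → ξ₂ = 66.57 mol/min.
Outlet amounts (n = n₀ + Σ ν·ξ):
  F: 473.8 − 2(52.83) − 2(66.57) = 235
  H: 0 + 2(52.83) = 105.7
  G: 0 + 1(66.57) = 66.57
  D: 0 + 1(66.57) = 66.57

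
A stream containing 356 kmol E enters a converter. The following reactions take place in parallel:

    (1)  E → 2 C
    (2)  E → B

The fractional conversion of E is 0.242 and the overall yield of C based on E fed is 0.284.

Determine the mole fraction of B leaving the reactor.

0.0876

Yield of C: 2ξ₁ / 356 = 0.284 → ξ₁ = 50.55 kmol.
Conversion of E: 1ξ₁ + 1ξ₂ = 0.242 × 356 = 86.15 → ξ₂ = 35.6 kmol.
Outlet amounts (n = n₀ + Σ ν·ξ):
  E: 356 − 1(50.55) − 1(35.6) = 269.8
  C: 0 + 2(50.55) = 101.1
  B: 0 + 1(35.6) = 35.6
Total out = 406.6 kmol; y_B = 35.6 / 406.6 = 0.08757.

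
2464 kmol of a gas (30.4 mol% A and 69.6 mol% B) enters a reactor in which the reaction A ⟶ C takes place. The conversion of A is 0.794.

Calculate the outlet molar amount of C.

A reacted = 0.794 × 749.1 = 594.8 kmol; ν_A = −1, so ξ = 594.8/1 = 594.8 kmol.
Outlet amounts (n = n₀ + ν ξ):
  A: 749.1 − 1(594.8) = 154.3
  C: 0 + 1(594.8) = 594.8
  B: 1715 (inert)

595 kmol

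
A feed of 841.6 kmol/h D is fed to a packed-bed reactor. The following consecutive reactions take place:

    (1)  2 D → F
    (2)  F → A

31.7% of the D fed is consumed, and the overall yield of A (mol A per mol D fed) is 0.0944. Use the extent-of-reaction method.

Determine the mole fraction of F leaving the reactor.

Conversion of D: D consumed = 2ξ₁ = 0.317 × 841.6 → ξ₁ = 133.4 kmol/h.
Yield of A: 1ξ₂ / 841.6 = 0.0944 → ξ₂ = 79.45 kmol/h.
Outlet amounts (n = n₀ + Σ ν·ξ):
  D: 841.6 − 2(133.4) = 574.8
  F: 0 + 1(133.4) − 1(79.45) = 53.95
  A: 0 + 1(79.45) = 79.45
Total out = 708.2 kmol/h; y_F = 53.95 / 708.2 = 0.07617.

0.0762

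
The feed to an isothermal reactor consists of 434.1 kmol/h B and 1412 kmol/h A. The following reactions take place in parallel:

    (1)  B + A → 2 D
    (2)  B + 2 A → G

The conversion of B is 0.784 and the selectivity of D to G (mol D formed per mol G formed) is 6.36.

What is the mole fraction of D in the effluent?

Conversion of B: B consumed = 0.784 × 434.1 = 340.3 kmol/h = 1ξ₁ + 1ξ₂.
Selectivity: 2ξ₁ / (1ξ₂) = 6.36 → ξ₁ = 3.18 ξ₂.
Substitute: (1·3.18 + 1) ξ₂ = 340.3 → ξ₂ = 81.42 kmol/h, ξ₁ = 258.9 kmol/h.
Outlet amounts (n = n₀ + Σ ν·ξ):
  B: 434.1 − 1(258.9) − 1(81.42) = 93.77
  A: 1412 − 1(258.9) − 2(81.42) = 990.2
  D: 0 + 2(258.9) = 517.8
  G: 0 + 1(81.42) = 81.42
Total out = 1683 kmol/h; y_D = 517.8 / 1683 = 0.3076.

0.308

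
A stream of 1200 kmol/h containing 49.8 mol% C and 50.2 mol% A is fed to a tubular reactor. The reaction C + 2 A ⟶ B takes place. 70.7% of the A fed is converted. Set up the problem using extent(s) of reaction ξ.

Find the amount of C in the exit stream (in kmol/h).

385 kmol/h

A reacted = 0.707 × 602.4 = 425.9 kmol/h; ν_A = −2, so ξ = 425.9/2 = 212.9 kmol/h.
Outlet amounts (n = n₀ + ν ξ):
  C: 597.6 − 1(212.9) = 384.7
  A: 602.4 − 2(212.9) = 176.5
  B: 0 + 1(212.9) = 212.9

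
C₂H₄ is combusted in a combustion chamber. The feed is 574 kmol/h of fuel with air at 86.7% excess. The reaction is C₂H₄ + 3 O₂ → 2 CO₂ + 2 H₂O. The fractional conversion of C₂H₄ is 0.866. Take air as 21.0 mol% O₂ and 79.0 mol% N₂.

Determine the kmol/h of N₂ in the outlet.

12100 kmol/h

Stoichiometric O₂ = 3 × 574 = 1722 kmol/h; O₂ fed = 1722 × 1.867 = 3215 kmol/h.
N₂ fed = 3215 × 79/21 = 12090 kmol/h.
Fuel reacted = 0.866 × 574 → ξ = 497.1 kmol/h.
Outlet (n = n₀ + ν ξ):
  C₂H₄: 574 − 1(497.1) = 76.92
  O₂: 3215 − 3(497.1) = 1724
  N₂: 12090 (inert)
  CO₂: 0 + 2(497.1) = 994.2
  H₂O: 0 + 2(497.1) = 994.2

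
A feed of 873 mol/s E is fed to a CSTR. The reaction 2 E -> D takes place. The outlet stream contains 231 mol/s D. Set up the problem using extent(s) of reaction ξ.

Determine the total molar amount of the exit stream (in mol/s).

642 mol/s

For D: n = n₀ + 1ξ → 231 = 0 + 1ξ, giving ξ = 231 mol/s.
Outlet amounts (n = n₀ + ν ξ):
  E: 873 − 2(231) = 411
  D: 0 + 1(231) = 231
Total out = 411 + 231 = 642 mol/s.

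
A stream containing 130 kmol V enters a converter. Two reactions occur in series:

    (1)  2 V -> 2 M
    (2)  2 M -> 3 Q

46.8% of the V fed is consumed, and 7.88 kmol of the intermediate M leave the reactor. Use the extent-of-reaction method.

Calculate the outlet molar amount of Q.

79.4 kmol

Conversion of V: V consumed = 2ξ₁ = 0.468 × 130 → ξ₁ = 30.42 kmol.
M balance: n_M = 0 + 2ξ₁ − 2ξ₂ = 7.88 → ξ₂ = (2·30.42 − 7.88)/2 = 26.48 kmol.
Outlet amounts (n = n₀ + Σ ν·ξ):
  V: 130 − 2(30.42) = 69.16
  M: 0 + 2(30.42) − 2(26.48) = 7.88
  Q: 0 + 3(26.48) = 79.44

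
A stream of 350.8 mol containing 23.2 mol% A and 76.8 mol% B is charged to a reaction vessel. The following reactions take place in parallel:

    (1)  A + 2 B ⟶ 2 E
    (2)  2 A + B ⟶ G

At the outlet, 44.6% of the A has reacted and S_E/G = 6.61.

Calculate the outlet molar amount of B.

Conversion of A: A consumed = 0.446 × 81.39 = 36.3 mol = 1ξ₁ + 2ξ₂.
Selectivity: 2ξ₁ / (1ξ₂) = 6.61 → ξ₁ = 3.305 ξ₂.
Substitute: (1·3.305 + 2) ξ₂ = 36.3 → ξ₂ = 6.842 mol, ξ₁ = 22.61 mol.
Outlet amounts (n = n₀ + Σ ν·ξ):
  A: 81.39 − 1(22.61) − 2(6.842) = 45.09
  B: 269.4 − 2(22.61) − 1(6.842) = 217.3
  E: 0 + 2(22.61) = 45.23
  G: 0 + 1(6.842) = 6.842

217 mol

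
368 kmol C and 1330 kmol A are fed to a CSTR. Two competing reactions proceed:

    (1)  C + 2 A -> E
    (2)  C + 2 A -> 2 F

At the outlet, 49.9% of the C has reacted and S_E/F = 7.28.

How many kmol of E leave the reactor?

172 kmol

Conversion of C: C consumed = 0.499 × 368 = 183.6 kmol = 1ξ₁ + 1ξ₂.
Selectivity: 1ξ₁ / (2ξ₂) = 7.28 → ξ₁ = 14.56 ξ₂.
Substitute: (1·14.56 + 1) ξ₂ = 183.6 → ξ₂ = 11.8 kmol, ξ₁ = 171.8 kmol.
Outlet amounts (n = n₀ + Σ ν·ξ):
  C: 368 − 1(171.8) − 1(11.8) = 184.4
  A: 1330 − 2(171.8) − 2(11.8) = 962.7
  E: 0 + 1(171.8) = 171.8
  F: 0 + 2(11.8) = 23.6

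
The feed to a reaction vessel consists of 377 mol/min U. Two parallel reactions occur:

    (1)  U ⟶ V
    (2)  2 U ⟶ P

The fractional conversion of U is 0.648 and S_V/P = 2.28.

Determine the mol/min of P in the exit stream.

57.1 mol/min

Conversion of U: U consumed = 0.648 × 377 = 244.3 mol/min = 1ξ₁ + 2ξ₂.
Selectivity: 1ξ₁ / (1ξ₂) = 2.28 → ξ₁ = 2.28 ξ₂.
Substitute: (1·2.28 + 2) ξ₂ = 244.3 → ξ₂ = 57.08 mol/min, ξ₁ = 130.1 mol/min.
Outlet amounts (n = n₀ + Σ ν·ξ):
  U: 377 − 1(130.1) − 2(57.08) = 132.7
  V: 0 + 1(130.1) = 130.1
  P: 0 + 1(57.08) = 57.08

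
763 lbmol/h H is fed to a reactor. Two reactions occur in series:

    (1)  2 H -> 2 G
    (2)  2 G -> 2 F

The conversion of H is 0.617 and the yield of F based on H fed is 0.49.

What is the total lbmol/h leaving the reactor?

763 lbmol/h

Conversion of H: H consumed = 2ξ₁ = 0.617 × 763 → ξ₁ = 235.4 lbmol/h.
Yield of F: 2ξ₂ / 763 = 0.49 → ξ₂ = 186.9 lbmol/h.
Outlet amounts (n = n₀ + Σ ν·ξ):
  H: 763 − 2(235.4) = 292.2
  G: 0 + 2(235.4) − 2(186.9) = 96.9
  F: 0 + 2(186.9) = 373.9
Total out = 292.2 + 96.9 + 373.9 = 763 lbmol/h.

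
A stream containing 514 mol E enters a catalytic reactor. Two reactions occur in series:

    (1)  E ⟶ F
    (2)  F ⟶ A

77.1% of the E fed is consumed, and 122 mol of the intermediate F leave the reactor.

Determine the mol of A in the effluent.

Conversion of E: E consumed = 1ξ₁ = 0.771 × 514 → ξ₁ = 396.3 mol.
F balance: n_F = 0 + 1ξ₁ − 1ξ₂ = 122 → ξ₂ = (1·396.3 − 122)/1 = 274.3 mol.
Outlet amounts (n = n₀ + Σ ν·ξ):
  E: 514 − 1(396.3) = 117.7
  F: 0 + 1(396.3) − 1(274.3) = 122
  A: 0 + 1(274.3) = 274.3

274 mol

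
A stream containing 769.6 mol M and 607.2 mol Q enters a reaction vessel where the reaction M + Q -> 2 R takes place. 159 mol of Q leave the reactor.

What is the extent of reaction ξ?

ξ = 448 mol

For Q: n = n₀ − 1ξ → 159 = 607.2 − 1ξ, giving ξ = 448.2 mol.
Outlet amounts (n = n₀ + ν ξ):
  M: 769.6 − 1(448.2) = 321.4
  Q: 607.2 − 1(448.2) = 159
  R: 0 + 2(448.2) = 896.4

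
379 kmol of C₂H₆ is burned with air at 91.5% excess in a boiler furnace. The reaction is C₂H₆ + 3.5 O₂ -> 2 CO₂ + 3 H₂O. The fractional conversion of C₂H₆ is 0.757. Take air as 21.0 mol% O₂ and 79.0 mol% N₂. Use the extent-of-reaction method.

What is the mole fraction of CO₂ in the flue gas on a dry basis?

0.0488

Stoichiometric O₂ = 3.5 × 379 = 1326 kmol; O₂ fed = 1326 × 1.915 = 2540 kmol.
N₂ fed = 2540 × 79/21 = 9556 kmol.
Fuel reacted = 0.757 × 379 → ξ = 286.9 kmol.
Outlet (n = n₀ + ν ξ):
  C₂H₆: 379 − 1(286.9) = 92.1
  O₂: 2540 − 3.5(286.9) = 1536
  N₂: 9556 (inert)
  CO₂: 0 + 2(286.9) = 573.8
  H₂O: 0 + 3(286.9) = 860.7
Dry total = 11760 kmol; y_CO₂ (dry) = 573.8 / 11760 = 0.0488.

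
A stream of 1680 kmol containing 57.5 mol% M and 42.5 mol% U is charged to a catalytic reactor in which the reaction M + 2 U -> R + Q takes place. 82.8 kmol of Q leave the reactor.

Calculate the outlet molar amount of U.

548 kmol

For Q: n = n₀ + 1ξ → 82.8 = 0 + 1ξ, giving ξ = 82.8 kmol.
Outlet amounts (n = n₀ + ν ξ):
  M: 966 − 1(82.8) = 883.2
  U: 714 − 2(82.8) = 548.4
  R: 0 + 1(82.8) = 82.8
  Q: 0 + 1(82.8) = 82.8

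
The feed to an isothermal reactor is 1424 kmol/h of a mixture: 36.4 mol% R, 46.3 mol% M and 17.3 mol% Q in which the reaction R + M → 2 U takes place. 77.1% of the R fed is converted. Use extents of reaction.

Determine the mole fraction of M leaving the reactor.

0.182

R reacted = 0.771 × 518.3 = 399.6 kmol/h; ν_R = −1, so ξ = 399.6/1 = 399.6 kmol/h.
Outlet amounts (n = n₀ + ν ξ):
  R: 518.3 − 1(399.6) = 118.7
  M: 659.3 − 1(399.6) = 259.7
  U: 0 + 2(399.6) = 799.3
  Q: 246.4 (inert)
Total out = 1424 kmol/h; y_M = 259.7 / 1424 = 0.1824.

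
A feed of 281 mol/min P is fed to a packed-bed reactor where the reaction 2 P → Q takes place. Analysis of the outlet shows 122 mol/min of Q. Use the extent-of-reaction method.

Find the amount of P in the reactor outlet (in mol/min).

For Q: n = n₀ + 1ξ → 122 = 0 + 1ξ, giving ξ = 122 mol/min.
Outlet amounts (n = n₀ + ν ξ):
  P: 281 − 2(122) = 37
  Q: 0 + 1(122) = 122

37 mol/min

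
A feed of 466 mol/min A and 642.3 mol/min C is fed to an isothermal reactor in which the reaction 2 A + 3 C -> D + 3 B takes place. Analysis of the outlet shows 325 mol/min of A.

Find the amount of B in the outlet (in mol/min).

212 mol/min

For A: n = n₀ − 2ξ → 325 = 466 − 2ξ, giving ξ = 70.5 mol/min.
Outlet amounts (n = n₀ + ν ξ):
  A: 466 − 2(70.5) = 325
  C: 642.3 − 3(70.5) = 430.8
  D: 0 + 1(70.5) = 70.5
  B: 0 + 3(70.5) = 211.5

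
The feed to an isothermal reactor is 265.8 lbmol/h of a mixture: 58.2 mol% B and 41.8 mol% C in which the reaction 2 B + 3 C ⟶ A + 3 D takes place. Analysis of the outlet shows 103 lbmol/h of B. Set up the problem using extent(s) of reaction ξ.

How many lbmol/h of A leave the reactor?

For B: n = n₀ − 2ξ → 103 = 154.7 − 2ξ, giving ξ = 25.85 lbmol/h.
Outlet amounts (n = n₀ + ν ξ):
  B: 154.7 − 2(25.85) = 103
  C: 111.1 − 3(25.85) = 33.56
  A: 0 + 1(25.85) = 25.85
  D: 0 + 3(25.85) = 77.54

25.8 lbmol/h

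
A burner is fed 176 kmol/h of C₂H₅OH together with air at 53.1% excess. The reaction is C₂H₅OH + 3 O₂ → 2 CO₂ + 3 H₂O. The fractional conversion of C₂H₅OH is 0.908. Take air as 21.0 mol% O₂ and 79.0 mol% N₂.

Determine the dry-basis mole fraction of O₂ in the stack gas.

0.0888

Stoichiometric O₂ = 3 × 176 = 528 kmol/h; O₂ fed = 528 × 1.531 = 808.4 kmol/h.
N₂ fed = 808.4 × 79/21 = 3041 kmol/h.
Fuel reacted = 0.908 × 176 → ξ = 159.8 kmol/h.
Outlet (n = n₀ + ν ξ):
  C₂H₅OH: 176 − 1(159.8) = 16.19
  O₂: 808.4 − 3(159.8) = 328.9
  N₂: 3041 (inert)
  CO₂: 0 + 2(159.8) = 319.6
  H₂O: 0 + 3(159.8) = 479.4
Dry total = 3706 kmol/h; y_O₂ (dry) = 328.9 / 3706 = 0.08877.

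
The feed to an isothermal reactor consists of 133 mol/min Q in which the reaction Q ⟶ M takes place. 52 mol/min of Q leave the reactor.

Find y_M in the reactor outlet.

0.609

For Q: n = n₀ − 1ξ → 52 = 133 − 1ξ, giving ξ = 81 mol/min.
Outlet amounts (n = n₀ + ν ξ):
  Q: 133 − 1(81) = 52
  M: 0 + 1(81) = 81
Total out = 133 mol/min; y_M = 81 / 133 = 0.609.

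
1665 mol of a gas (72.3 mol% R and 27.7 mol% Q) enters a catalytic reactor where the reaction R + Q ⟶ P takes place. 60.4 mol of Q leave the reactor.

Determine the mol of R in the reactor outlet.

803 mol

For Q: n = n₀ − 1ξ → 60.4 = 461.2 − 1ξ, giving ξ = 400.8 mol.
Outlet amounts (n = n₀ + ν ξ):
  R: 1204 − 1(400.8) = 803
  Q: 461.2 − 1(400.8) = 60.4
  P: 0 + 1(400.8) = 400.8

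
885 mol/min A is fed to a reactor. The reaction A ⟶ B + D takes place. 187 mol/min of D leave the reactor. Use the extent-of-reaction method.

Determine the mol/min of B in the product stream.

For D: n = n₀ + 1ξ → 187 = 0 + 1ξ, giving ξ = 187 mol/min.
Outlet amounts (n = n₀ + ν ξ):
  A: 885 − 1(187) = 698
  B: 0 + 1(187) = 187
  D: 0 + 1(187) = 187

187 mol/min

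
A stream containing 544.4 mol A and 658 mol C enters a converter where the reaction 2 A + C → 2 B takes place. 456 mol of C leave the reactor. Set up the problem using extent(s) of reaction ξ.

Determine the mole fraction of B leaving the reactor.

For C: n = n₀ − 1ξ → 456 = 658 − 1ξ, giving ξ = 202 mol.
Outlet amounts (n = n₀ + ν ξ):
  A: 544.4 − 2(202) = 140.4
  C: 658 − 1(202) = 456
  B: 0 + 2(202) = 404
Total out = 1000 mol; y_B = 404 / 1000 = 0.4038.

0.404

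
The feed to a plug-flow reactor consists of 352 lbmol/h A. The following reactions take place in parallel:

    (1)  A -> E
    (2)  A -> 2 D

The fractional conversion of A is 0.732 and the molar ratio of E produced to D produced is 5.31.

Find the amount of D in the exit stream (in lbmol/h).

44.3 lbmol/h

Conversion of A: A consumed = 0.732 × 352 = 257.7 lbmol/h = 1ξ₁ + 1ξ₂.
Selectivity: 1ξ₁ / (2ξ₂) = 5.31 → ξ₁ = 10.62 ξ₂.
Substitute: (1·10.62 + 1) ξ₂ = 257.7 → ξ₂ = 22.17 lbmol/h, ξ₁ = 235.5 lbmol/h.
Outlet amounts (n = n₀ + Σ ν·ξ):
  A: 352 − 1(235.5) − 1(22.17) = 94.34
  E: 0 + 1(235.5) = 235.5
  D: 0 + 2(22.17) = 44.35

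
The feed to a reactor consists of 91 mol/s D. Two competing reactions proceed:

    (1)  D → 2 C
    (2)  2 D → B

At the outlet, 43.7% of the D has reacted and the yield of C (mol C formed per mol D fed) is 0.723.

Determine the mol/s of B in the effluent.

Yield of C: 2ξ₁ / 91 = 0.723 → ξ₁ = 32.9 mol/s.
Conversion of D: 1ξ₁ + 2ξ₂ = 0.437 × 91 = 39.77 → ξ₂ = 3.435 mol/s.
Outlet amounts (n = n₀ + Σ ν·ξ):
  D: 91 − 1(32.9) − 2(3.435) = 51.23
  C: 0 + 2(32.9) = 65.79
  B: 0 + 1(3.435) = 3.435

3.44 mol/s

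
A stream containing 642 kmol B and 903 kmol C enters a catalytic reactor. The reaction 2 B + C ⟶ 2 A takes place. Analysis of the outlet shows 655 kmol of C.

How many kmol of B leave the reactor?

146 kmol

For C: n = n₀ − 1ξ → 655 = 903 − 1ξ, giving ξ = 248 kmol.
Outlet amounts (n = n₀ + ν ξ):
  B: 642 − 2(248) = 146
  C: 903 − 1(248) = 655
  A: 0 + 2(248) = 496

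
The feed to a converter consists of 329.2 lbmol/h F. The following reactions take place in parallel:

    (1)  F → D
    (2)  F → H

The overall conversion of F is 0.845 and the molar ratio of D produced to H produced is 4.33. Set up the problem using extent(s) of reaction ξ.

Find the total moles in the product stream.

329 lbmol/h

Conversion of F: F consumed = 0.845 × 329.2 = 278.2 lbmol/h = 1ξ₁ + 1ξ₂.
Selectivity: 1ξ₁ / (1ξ₂) = 4.33 → ξ₁ = 4.33 ξ₂.
Substitute: (1·4.33 + 1) ξ₂ = 278.2 → ξ₂ = 52.19 lbmol/h, ξ₁ = 226 lbmol/h.
Outlet amounts (n = n₀ + Σ ν·ξ):
  F: 329.2 − 1(226) − 1(52.19) = 51.03
  D: 0 + 1(226) = 226
  H: 0 + 1(52.19) = 52.19
Total out = 51.03 + 226 + 52.19 = 329.2 lbmol/h.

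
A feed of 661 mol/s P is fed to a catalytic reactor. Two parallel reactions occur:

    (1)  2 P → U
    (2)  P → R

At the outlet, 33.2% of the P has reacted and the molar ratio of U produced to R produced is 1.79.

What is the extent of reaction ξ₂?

Conversion of P: P consumed = 0.332 × 661 = 219.5 mol/s = 2ξ₁ + 1ξ₂.
Selectivity: 1ξ₁ / (1ξ₂) = 1.79 → ξ₁ = 1.79 ξ₂.
Substitute: (2·1.79 + 1) ξ₂ = 219.5 → ξ₂ = 47.92 mol/s, ξ₁ = 85.77 mol/s.
Outlet amounts (n = n₀ + Σ ν·ξ):
  P: 661 − 2(85.77) − 1(47.92) = 441.5
  U: 0 + 1(85.77) = 85.77
  R: 0 + 1(47.92) = 47.92

ξ₂ = 47.9 mol/s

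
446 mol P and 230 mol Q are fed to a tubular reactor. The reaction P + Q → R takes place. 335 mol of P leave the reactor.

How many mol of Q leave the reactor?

For P: n = n₀ − 1ξ → 335 = 446 − 1ξ, giving ξ = 111 mol.
Outlet amounts (n = n₀ + ν ξ):
  P: 446 − 1(111) = 335
  Q: 230 − 1(111) = 119
  R: 0 + 1(111) = 111

119 mol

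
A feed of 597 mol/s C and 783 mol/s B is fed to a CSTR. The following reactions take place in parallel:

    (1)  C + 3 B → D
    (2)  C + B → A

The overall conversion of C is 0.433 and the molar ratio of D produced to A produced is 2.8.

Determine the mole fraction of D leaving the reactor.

0.257

Conversion of C: C consumed = 0.433 × 597 = 258.5 mol/s = 1ξ₁ + 1ξ₂.
Selectivity: 1ξ₁ / (1ξ₂) = 2.8 → ξ₁ = 2.8 ξ₂.
Substitute: (1·2.8 + 1) ξ₂ = 258.5 → ξ₂ = 68.03 mol/s, ξ₁ = 190.5 mol/s.
Outlet amounts (n = n₀ + Σ ν·ξ):
  C: 597 − 1(190.5) − 1(68.03) = 338.5
  B: 783 − 3(190.5) − 1(68.03) = 143.6
  D: 0 + 1(190.5) = 190.5
  A: 0 + 1(68.03) = 68.03
Total out = 740.6 mol/s; y_D = 190.5 / 740.6 = 0.2572.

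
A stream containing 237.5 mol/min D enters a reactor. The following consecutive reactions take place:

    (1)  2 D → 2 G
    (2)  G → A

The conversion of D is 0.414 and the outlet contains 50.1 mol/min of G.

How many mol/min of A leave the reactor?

Conversion of D: D consumed = 2ξ₁ = 0.414 × 237.5 → ξ₁ = 49.16 mol/min.
G balance: n_G = 0 + 2ξ₁ − 1ξ₂ = 50.1 → ξ₂ = (2·49.16 − 50.1)/1 = 48.22 mol/min.
Outlet amounts (n = n₀ + Σ ν·ξ):
  D: 237.5 − 2(49.16) = 139.2
  G: 0 + 2(49.16) − 1(48.22) = 50.1
  A: 0 + 1(48.22) = 48.22

48.2 mol/min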